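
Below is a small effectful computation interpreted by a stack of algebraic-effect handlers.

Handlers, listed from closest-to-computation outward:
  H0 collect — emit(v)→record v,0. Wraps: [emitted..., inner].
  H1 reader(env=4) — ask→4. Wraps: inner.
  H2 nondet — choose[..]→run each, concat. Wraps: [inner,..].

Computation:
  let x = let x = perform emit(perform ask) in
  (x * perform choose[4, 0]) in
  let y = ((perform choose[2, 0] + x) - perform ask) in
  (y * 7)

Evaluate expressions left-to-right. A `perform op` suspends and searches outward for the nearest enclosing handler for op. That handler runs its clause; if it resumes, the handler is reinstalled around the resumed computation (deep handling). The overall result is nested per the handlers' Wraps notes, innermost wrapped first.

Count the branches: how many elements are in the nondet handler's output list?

Answer: 4

Evaluation trace:
ask @ H1 ⇒ 4
emit(4) @ H0 ⇒ out+=4
choose[4, 0] @ H2
  branch[0] choose=4:
    choose[2, 0] @ H2
      branch[0] choose=2:
        ask @ H1 ⇒ 4
        H0 returns [4, -14]
        H1 returns [4, -14]
        H2 returns [[4, -14]]
      branch[1] choose=0:
        ask @ H1 ⇒ 4
        H0 returns [4, -28]
        H1 returns [4, -28]
        H2 returns [[4, -28]]
  branch[1] choose=0:
    choose[2, 0] @ H2
      branch[0] choose=2:
        ask @ H1 ⇒ 4
        H0 returns [4, -14]
        H1 returns [4, -14]
        H2 returns [[4, -14]]
      branch[1] choose=0:
        ask @ H1 ⇒ 4
        H0 returns [4, -28]
        H1 returns [4, -28]
        H2 returns [[4, -28]]
= [[4, -14], [4, -28], [4, -14], [4, -28]]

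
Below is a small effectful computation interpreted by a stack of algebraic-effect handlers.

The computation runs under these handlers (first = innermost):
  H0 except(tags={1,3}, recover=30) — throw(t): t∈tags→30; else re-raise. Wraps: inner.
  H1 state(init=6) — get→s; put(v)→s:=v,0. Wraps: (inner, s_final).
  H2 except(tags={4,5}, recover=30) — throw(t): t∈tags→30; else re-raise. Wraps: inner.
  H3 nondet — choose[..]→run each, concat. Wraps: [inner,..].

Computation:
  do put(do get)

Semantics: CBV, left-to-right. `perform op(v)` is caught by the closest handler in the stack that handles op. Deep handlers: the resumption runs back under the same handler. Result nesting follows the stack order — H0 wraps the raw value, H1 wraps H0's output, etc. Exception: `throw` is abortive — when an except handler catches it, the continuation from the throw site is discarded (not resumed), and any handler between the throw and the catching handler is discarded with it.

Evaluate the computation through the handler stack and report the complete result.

Evaluation trace:
get @ H1 ⇒ 6
put(6) @ H1 ⇒ s:=6
H0 returns 0
H1 returns (0, 6)
H2 returns (0, 6)
H3 returns [(0, 6)]
= [(0, 6)]

Answer: [(0, 6)]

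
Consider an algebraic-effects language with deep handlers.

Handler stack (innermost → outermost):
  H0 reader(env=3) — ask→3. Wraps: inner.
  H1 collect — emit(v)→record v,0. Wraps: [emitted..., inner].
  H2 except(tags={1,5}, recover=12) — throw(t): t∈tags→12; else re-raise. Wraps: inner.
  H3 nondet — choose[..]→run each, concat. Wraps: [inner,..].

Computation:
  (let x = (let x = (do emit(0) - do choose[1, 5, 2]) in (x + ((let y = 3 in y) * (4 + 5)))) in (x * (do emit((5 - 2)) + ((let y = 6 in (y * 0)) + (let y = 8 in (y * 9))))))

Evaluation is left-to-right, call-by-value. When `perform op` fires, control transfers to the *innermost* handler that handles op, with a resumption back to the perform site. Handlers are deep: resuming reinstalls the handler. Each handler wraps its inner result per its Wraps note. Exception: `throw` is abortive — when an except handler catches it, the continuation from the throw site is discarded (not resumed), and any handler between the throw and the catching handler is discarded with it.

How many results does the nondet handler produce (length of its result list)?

Working:
emit(0) @ H1 ⇒ out+=0
choose[1, 5, 2] @ H3
  branch[0] choose=1:
    emit(3) @ H1 ⇒ out+=3
    H0 returns 1872
    H1 returns [0, 3, 1872]
    H2 returns [0, 3, 1872]
    H3 returns [[0, 3, 1872]]
  branch[1] choose=5:
    emit(3) @ H1 ⇒ out+=3
    H0 returns 1584
    H1 returns [0, 3, 1584]
    H2 returns [0, 3, 1584]
    H3 returns [[0, 3, 1584]]
  branch[2] choose=2:
    emit(3) @ H1 ⇒ out+=3
    H0 returns 1800
    H1 returns [0, 3, 1800]
    H2 returns [0, 3, 1800]
    H3 returns [[0, 3, 1800]]
= [[0, 3, 1872], [0, 3, 1584], [0, 3, 1800]]

Answer: 3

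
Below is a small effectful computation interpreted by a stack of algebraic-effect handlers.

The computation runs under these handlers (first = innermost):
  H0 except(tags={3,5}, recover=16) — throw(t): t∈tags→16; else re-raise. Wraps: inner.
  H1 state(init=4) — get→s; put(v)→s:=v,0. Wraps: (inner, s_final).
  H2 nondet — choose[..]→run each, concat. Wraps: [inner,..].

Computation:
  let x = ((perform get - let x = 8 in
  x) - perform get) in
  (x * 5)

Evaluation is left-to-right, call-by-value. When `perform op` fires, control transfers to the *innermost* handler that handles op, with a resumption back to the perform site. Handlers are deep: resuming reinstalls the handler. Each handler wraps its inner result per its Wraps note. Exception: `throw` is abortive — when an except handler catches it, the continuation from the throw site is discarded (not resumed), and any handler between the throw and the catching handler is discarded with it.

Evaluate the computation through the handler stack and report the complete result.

Answer: [(-40, 4)]

Step-by-step:
get @ H1 ⇒ 4
get @ H1 ⇒ 4
H0 returns -40
H1 returns (-40, 4)
H2 returns [(-40, 4)]
= [(-40, 4)]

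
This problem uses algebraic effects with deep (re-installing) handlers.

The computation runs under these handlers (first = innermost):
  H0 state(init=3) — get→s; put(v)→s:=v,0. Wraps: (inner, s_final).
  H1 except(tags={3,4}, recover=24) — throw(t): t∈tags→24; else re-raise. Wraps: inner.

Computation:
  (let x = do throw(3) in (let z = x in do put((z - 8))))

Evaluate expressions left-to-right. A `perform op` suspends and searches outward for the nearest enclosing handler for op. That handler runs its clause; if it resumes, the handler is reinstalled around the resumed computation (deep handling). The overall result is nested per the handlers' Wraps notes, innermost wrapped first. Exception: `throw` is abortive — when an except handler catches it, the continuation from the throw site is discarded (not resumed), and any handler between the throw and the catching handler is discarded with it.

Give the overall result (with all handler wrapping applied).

Step-by-step:
throw(3) @ H1 caught ⇒ 24
= 24

Answer: 24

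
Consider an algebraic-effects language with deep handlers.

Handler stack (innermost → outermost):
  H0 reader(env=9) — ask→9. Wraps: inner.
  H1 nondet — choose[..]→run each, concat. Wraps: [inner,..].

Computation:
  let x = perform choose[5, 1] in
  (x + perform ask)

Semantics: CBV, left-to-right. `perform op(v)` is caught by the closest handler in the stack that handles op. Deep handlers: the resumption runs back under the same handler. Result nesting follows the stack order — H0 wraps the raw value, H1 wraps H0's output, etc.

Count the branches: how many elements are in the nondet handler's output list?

Step-by-step:
choose[5, 1] @ H1
  branch[0] choose=5:
    ask @ H0 ⇒ 9
    H0 returns 14
    H1 returns [14]
  branch[1] choose=1:
    ask @ H0 ⇒ 9
    H0 returns 10
    H1 returns [10]
= [14, 10]

Answer: 2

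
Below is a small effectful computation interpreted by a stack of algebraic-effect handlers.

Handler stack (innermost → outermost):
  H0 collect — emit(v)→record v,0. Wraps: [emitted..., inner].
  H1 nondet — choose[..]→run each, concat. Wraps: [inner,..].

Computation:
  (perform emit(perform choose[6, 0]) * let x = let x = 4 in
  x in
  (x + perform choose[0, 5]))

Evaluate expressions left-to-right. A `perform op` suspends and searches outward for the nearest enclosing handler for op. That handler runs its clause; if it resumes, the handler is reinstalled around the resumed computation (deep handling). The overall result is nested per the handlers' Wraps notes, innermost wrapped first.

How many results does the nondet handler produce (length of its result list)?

Evaluation trace:
choose[6, 0] @ H1
  branch[0] choose=6:
    emit(6) @ H0 ⇒ out+=6
    choose[0, 5] @ H1
      branch[0] choose=0:
        H0 returns [6, 0]
        H1 returns [[6, 0]]
      branch[1] choose=5:
        H0 returns [6, 0]
        H1 returns [[6, 0]]
  branch[1] choose=0:
    emit(0) @ H0 ⇒ out+=0
    choose[0, 5] @ H1
      branch[0] choose=0:
        H0 returns [0, 0]
        H1 returns [[0, 0]]
      branch[1] choose=5:
        H0 returns [0, 0]
        H1 returns [[0, 0]]
= [[6, 0], [6, 0], [0, 0], [0, 0]]

Answer: 4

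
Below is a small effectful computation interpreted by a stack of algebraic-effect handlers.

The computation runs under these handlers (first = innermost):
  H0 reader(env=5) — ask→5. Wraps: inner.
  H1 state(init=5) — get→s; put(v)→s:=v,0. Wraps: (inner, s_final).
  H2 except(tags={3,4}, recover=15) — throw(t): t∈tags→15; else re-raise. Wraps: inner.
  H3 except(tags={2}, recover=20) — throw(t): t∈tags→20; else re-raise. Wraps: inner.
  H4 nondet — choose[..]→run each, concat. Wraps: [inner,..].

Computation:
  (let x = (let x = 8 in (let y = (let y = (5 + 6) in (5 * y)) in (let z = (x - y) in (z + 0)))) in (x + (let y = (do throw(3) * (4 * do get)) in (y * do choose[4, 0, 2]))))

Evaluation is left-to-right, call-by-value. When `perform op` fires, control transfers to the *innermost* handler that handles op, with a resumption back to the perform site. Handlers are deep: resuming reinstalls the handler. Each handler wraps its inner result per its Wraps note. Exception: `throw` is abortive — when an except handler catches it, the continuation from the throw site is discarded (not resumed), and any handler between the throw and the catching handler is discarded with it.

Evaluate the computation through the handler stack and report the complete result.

Answer: [15]

Working:
throw(3) @ H2 caught ⇒ 15
H3 returns 15
H4 returns [15]
= [15]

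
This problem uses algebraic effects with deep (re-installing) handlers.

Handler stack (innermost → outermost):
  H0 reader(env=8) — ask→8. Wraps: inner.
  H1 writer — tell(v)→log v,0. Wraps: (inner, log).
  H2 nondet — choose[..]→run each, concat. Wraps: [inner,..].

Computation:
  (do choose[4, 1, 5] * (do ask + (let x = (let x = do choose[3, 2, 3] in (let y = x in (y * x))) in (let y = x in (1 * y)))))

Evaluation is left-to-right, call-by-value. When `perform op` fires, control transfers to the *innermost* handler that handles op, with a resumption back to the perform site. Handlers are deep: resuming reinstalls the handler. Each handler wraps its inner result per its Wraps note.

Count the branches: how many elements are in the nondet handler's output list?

Step-by-step:
choose[4, 1, 5] @ H2
  branch[0] choose=4:
    ask @ H0 ⇒ 8
    choose[3, 2, 3] @ H2
      branch[0] choose=3:
        H0 returns 68
        H1 returns (68, ())
        H2 returns [(68, ())]
      branch[1] choose=2:
        H0 returns 48
        H1 returns (48, ())
        H2 returns [(48, ())]
      branch[2] choose=3:
        H0 returns 68
        H1 returns (68, ())
        H2 returns [(68, ())]
  branch[1] choose=1:
    ask @ H0 ⇒ 8
    choose[3, 2, 3] @ H2
      branch[0] choose=3:
        H0 returns 17
        H1 returns (17, ())
        H2 returns [(17, ())]
      branch[1] choose=2:
        H0 returns 12
        H1 returns (12, ())
        H2 returns [(12, ())]
      branch[2] choose=3:
        H0 returns 17
        H1 returns (17, ())
        H2 returns [(17, ())]
  branch[2] choose=5:
    ask @ H0 ⇒ 8
    choose[3, 2, 3] @ H2
      branch[0] choose=3:
        H0 returns 85
        H1 returns (85, ())
        H2 returns [(85, ())]
      branch[1] choose=2:
        H0 returns 60
        H1 returns (60, ())
        H2 returns [(60, ())]
      branch[2] choose=3:
        H0 returns 85
        H1 returns (85, ())
        H2 returns [(85, ())]
= [(68, ()), (48, ()), (68, ()), (17, ()), (12, ()), (17, ()), (85, ()), (60, ()), (85, ())]

Answer: 9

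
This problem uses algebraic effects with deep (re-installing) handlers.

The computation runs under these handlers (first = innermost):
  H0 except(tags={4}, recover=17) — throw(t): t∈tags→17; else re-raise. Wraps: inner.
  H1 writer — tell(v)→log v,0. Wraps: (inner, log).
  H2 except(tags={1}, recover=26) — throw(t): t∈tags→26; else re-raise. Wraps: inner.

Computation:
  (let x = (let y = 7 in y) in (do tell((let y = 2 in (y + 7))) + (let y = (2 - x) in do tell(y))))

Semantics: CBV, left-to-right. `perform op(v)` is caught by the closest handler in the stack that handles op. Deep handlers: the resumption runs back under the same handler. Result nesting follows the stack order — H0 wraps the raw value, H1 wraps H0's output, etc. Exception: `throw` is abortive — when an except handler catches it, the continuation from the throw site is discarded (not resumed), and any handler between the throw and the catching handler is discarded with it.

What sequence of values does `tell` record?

Evaluation trace:
tell(9) @ H1 ⇒ log+=9
tell(-5) @ H1 ⇒ log+=-5
H0 returns 0
H1 returns (0, (9, -5))
H2 returns (0, (9, -5))
= (0, (9, -5))

Answer: (9, -5)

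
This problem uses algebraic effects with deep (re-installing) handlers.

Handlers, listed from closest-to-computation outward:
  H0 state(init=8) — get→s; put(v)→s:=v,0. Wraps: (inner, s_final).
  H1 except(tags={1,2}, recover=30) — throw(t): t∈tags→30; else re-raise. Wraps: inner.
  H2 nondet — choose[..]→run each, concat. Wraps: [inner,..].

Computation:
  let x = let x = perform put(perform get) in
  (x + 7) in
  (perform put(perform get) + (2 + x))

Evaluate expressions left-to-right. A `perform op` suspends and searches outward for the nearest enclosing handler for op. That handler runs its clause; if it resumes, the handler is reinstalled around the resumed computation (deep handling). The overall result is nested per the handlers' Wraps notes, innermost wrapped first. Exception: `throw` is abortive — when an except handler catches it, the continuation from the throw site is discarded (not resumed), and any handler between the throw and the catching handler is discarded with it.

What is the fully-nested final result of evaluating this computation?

Answer: [(9, 8)]

Step-by-step:
get @ H0 ⇒ 8
put(8) @ H0 ⇒ s:=8
get @ H0 ⇒ 8
put(8) @ H0 ⇒ s:=8
H0 returns (9, 8)
H1 returns (9, 8)
H2 returns [(9, 8)]
= [(9, 8)]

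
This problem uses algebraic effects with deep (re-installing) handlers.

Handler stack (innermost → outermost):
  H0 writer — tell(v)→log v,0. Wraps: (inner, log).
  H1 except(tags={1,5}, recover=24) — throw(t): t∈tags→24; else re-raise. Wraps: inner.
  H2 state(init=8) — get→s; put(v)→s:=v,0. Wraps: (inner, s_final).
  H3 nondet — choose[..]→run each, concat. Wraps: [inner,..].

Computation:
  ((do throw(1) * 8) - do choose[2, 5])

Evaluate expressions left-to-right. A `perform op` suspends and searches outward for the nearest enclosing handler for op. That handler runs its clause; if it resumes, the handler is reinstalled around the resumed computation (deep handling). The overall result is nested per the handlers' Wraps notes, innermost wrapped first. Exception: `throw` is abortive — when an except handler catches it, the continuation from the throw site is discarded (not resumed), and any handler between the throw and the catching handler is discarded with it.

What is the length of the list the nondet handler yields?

Answer: 1

Working:
throw(1) @ H1 caught ⇒ 24
H2 returns (24, 8)
H3 returns [(24, 8)]
= [(24, 8)]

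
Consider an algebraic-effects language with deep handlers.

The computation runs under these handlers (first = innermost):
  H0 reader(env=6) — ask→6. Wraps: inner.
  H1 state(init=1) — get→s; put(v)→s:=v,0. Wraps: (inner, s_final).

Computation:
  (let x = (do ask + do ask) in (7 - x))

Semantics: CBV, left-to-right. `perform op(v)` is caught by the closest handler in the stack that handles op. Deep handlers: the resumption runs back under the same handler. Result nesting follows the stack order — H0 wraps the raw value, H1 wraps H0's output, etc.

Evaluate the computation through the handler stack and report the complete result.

Working:
ask @ H0 ⇒ 6
ask @ H0 ⇒ 6
H0 returns -5
H1 returns (-5, 1)
= (-5, 1)

Answer: (-5, 1)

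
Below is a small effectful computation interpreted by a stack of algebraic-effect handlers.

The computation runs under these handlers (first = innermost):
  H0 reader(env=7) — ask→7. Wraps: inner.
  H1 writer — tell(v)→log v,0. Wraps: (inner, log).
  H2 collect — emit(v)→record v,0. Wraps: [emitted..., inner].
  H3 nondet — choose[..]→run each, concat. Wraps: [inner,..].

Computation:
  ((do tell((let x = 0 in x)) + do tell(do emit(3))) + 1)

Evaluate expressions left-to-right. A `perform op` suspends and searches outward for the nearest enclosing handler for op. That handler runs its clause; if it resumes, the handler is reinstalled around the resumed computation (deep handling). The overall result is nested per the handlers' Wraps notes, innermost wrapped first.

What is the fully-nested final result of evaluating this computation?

Evaluation trace:
tell(0) @ H1 ⇒ log+=0
emit(3) @ H2 ⇒ out+=3
tell(0) @ H1 ⇒ log+=0
H0 returns 1
H1 returns (1, (0, 0))
H2 returns [3, (1, (0, 0))]
H3 returns [[3, (1, (0, 0))]]
= [[3, (1, (0, 0))]]

Answer: [[3, (1, (0, 0))]]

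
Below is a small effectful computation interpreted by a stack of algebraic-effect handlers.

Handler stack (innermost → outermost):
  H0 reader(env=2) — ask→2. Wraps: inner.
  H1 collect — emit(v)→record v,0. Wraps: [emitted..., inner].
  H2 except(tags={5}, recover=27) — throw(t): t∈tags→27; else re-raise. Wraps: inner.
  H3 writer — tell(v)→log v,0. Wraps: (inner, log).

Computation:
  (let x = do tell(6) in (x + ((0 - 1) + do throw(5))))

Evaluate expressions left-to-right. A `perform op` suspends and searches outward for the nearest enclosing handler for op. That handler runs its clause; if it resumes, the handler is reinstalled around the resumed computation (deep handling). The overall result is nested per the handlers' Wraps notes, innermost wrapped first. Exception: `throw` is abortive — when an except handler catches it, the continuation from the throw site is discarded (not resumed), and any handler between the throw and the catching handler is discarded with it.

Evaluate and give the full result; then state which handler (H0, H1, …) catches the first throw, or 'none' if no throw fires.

Answer: (27, (6)) ; first throw caught by: H2

Evaluation trace:
tell(6) @ H3 ⇒ log+=6
throw(5) @ H2 caught ⇒ 27
H3 returns (27, (6))
= (27, (6))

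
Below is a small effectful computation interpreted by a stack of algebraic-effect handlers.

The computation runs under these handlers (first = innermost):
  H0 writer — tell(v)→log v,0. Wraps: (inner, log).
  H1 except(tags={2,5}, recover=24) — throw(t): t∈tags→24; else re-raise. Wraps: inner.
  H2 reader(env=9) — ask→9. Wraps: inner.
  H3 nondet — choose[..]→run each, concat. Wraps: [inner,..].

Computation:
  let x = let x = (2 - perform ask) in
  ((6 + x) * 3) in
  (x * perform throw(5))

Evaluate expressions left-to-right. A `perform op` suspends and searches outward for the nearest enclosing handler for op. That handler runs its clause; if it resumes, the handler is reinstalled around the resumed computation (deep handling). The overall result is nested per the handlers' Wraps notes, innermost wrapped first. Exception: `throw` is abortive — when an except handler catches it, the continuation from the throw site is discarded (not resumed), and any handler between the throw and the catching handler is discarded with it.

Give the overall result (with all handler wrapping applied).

Working:
ask @ H2 ⇒ 9
throw(5) @ H1 caught ⇒ 24
H2 returns 24
H3 returns [24]
= [24]

Answer: [24]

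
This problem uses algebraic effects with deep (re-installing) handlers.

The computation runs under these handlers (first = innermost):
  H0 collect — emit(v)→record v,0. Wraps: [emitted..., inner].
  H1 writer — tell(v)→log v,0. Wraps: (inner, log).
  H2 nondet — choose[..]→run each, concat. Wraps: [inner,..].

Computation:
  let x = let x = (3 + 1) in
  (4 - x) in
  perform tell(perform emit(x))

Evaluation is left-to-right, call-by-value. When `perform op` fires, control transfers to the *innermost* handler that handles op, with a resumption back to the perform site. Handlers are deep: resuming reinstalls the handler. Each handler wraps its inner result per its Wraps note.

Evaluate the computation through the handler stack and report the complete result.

Answer: [([0, 0], (0))]

Step-by-step:
emit(0) @ H0 ⇒ out+=0
tell(0) @ H1 ⇒ log+=0
H0 returns [0, 0]
H1 returns ([0, 0], (0))
H2 returns [([0, 0], (0))]
= [([0, 0], (0))]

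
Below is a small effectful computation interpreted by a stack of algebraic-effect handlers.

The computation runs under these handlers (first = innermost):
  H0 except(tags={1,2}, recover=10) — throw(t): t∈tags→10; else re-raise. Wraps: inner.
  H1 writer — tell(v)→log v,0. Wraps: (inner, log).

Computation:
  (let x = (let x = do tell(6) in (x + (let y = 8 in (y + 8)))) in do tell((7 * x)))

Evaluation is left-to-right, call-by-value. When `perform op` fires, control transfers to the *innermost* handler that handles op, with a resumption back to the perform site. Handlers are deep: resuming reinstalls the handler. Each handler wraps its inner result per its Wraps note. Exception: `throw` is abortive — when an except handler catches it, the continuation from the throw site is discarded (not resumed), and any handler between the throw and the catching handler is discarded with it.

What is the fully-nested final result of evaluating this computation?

Answer: (0, (6, 112))

Working:
tell(6) @ H1 ⇒ log+=6
tell(112) @ H1 ⇒ log+=112
H0 returns 0
H1 returns (0, (6, 112))
= (0, (6, 112))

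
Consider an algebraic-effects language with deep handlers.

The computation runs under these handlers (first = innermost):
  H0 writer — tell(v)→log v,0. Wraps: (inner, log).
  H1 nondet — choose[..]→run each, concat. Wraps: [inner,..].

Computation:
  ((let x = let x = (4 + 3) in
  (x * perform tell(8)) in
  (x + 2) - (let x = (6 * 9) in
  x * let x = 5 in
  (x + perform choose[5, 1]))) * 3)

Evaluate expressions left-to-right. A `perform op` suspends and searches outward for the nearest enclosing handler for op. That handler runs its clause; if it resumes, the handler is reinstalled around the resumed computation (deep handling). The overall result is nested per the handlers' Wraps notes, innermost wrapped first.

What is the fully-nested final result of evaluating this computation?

Answer: [(-1614, (8)), (-966, (8))]

Step-by-step:
tell(8) @ H0 ⇒ log+=8
choose[5, 1] @ H1
  branch[0] choose=5:
    H0 returns (-1614, (8))
    H1 returns [(-1614, (8))]
  branch[1] choose=1:
    H0 returns (-966, (8))
    H1 returns [(-966, (8))]
= [(-1614, (8)), (-966, (8))]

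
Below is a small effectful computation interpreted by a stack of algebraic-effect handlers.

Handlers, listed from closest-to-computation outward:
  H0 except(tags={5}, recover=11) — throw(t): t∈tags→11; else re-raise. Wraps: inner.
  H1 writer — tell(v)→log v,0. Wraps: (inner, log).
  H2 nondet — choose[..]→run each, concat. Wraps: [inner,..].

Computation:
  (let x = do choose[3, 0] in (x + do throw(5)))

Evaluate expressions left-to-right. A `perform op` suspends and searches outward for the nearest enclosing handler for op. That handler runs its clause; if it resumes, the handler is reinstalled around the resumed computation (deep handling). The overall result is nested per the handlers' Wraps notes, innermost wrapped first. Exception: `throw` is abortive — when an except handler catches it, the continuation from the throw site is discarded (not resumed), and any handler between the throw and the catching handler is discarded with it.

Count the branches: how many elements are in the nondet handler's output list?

Working:
choose[3, 0] @ H2
  branch[0] choose=3:
    throw(5) @ H0 caught ⇒ 11
    H1 returns (11, ())
    H2 returns [(11, ())]
  branch[1] choose=0:
    throw(5) @ H0 caught ⇒ 11
    H1 returns (11, ())
    H2 returns [(11, ())]
= [(11, ()), (11, ())]

Answer: 2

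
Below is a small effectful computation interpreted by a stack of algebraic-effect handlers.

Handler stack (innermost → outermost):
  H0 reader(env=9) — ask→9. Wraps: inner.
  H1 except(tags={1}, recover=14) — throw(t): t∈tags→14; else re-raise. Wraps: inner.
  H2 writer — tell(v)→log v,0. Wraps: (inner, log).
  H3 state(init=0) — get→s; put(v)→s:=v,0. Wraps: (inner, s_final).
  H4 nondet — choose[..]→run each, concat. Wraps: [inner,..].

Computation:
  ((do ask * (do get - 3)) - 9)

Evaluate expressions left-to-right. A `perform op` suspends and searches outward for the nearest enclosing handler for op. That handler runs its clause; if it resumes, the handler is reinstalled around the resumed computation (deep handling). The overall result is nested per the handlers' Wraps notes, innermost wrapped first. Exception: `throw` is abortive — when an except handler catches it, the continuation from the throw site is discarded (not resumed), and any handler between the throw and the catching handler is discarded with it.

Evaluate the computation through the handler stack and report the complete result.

Answer: [((-36, ()), 0)]

Step-by-step:
ask @ H0 ⇒ 9
get @ H3 ⇒ 0
H0 returns -36
H1 returns -36
H2 returns (-36, ())
H3 returns ((-36, ()), 0)
H4 returns [((-36, ()), 0)]
= [((-36, ()), 0)]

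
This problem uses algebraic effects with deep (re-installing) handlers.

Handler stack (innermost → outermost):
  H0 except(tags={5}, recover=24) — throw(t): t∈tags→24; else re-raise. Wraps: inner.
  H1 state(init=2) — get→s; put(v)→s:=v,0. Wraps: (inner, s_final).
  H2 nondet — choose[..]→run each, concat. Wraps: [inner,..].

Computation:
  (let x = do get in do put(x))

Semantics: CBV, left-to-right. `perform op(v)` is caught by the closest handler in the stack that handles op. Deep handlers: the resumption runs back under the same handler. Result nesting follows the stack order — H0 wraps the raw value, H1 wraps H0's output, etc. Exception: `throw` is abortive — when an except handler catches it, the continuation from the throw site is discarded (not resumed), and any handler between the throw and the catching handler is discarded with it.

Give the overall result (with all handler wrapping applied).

Answer: [(0, 2)]

Step-by-step:
get @ H1 ⇒ 2
put(2) @ H1 ⇒ s:=2
H0 returns 0
H1 returns (0, 2)
H2 returns [(0, 2)]
= [(0, 2)]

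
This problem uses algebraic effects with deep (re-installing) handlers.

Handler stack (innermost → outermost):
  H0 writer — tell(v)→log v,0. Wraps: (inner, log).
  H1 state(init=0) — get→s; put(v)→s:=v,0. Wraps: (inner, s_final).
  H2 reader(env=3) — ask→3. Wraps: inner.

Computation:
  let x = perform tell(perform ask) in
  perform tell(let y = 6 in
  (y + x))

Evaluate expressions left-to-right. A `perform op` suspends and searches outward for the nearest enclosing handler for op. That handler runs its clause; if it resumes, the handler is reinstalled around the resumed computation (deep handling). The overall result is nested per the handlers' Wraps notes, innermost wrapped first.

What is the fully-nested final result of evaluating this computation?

Answer: ((0, (3, 6)), 0)

Step-by-step:
ask @ H2 ⇒ 3
tell(3) @ H0 ⇒ log+=3
tell(6) @ H0 ⇒ log+=6
H0 returns (0, (3, 6))
H1 returns ((0, (3, 6)), 0)
H2 returns ((0, (3, 6)), 0)
= ((0, (3, 6)), 0)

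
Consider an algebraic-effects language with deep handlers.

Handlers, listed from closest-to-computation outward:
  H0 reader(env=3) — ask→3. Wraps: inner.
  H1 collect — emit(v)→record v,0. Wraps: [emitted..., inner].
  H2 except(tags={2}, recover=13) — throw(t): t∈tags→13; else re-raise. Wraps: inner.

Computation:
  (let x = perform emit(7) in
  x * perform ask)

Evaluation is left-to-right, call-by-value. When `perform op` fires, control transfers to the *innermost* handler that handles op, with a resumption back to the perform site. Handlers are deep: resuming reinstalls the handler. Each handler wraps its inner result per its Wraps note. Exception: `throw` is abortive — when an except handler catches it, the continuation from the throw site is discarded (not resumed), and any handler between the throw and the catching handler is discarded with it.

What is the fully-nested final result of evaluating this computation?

Answer: [7, 0]

Evaluation trace:
emit(7) @ H1 ⇒ out+=7
ask @ H0 ⇒ 3
H0 returns 0
H1 returns [7, 0]
H2 returns [7, 0]
= [7, 0]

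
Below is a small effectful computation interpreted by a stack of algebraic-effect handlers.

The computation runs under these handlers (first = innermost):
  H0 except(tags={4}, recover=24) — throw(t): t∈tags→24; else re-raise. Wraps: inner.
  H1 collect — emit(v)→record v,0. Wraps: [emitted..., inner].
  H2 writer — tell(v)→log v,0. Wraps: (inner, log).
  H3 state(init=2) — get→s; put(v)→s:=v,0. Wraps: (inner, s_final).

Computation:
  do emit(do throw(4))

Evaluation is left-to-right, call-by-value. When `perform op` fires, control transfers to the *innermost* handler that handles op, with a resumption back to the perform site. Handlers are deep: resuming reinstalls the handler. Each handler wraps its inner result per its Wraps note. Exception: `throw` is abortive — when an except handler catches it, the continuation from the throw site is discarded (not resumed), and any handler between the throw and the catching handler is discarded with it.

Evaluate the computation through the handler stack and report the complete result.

Answer: (([24], ()), 2)

Step-by-step:
throw(4) @ H0 caught ⇒ 24
H1 returns [24]
H2 returns ([24], ())
H3 returns (([24], ()), 2)
= (([24], ()), 2)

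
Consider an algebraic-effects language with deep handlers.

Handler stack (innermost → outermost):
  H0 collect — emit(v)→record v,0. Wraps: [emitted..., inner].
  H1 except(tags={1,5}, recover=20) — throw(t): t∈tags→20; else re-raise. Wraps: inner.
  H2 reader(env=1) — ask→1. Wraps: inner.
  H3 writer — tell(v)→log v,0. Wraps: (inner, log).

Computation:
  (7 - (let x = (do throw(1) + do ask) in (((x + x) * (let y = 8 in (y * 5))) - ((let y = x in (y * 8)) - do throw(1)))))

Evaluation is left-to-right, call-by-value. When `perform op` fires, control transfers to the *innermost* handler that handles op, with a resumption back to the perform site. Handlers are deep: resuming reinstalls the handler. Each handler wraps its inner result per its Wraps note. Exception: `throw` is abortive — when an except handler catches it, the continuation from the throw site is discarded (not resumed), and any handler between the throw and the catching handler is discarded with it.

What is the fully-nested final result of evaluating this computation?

Answer: (20, ())

Evaluation trace:
throw(1) @ H1 caught ⇒ 20
H2 returns 20
H3 returns (20, ())
= (20, ())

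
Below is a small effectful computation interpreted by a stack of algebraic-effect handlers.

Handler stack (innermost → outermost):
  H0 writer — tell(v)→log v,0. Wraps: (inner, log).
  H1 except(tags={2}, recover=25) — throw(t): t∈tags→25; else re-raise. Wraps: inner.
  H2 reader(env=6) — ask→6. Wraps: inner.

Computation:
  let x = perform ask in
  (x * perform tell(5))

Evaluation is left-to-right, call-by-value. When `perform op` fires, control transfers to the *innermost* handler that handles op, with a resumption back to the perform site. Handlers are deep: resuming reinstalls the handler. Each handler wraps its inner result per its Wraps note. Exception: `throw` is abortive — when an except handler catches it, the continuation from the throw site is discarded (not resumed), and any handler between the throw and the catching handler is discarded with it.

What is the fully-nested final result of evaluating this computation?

Answer: (0, (5))

Step-by-step:
ask @ H2 ⇒ 6
tell(5) @ H0 ⇒ log+=5
H0 returns (0, (5))
H1 returns (0, (5))
H2 returns (0, (5))
= (0, (5))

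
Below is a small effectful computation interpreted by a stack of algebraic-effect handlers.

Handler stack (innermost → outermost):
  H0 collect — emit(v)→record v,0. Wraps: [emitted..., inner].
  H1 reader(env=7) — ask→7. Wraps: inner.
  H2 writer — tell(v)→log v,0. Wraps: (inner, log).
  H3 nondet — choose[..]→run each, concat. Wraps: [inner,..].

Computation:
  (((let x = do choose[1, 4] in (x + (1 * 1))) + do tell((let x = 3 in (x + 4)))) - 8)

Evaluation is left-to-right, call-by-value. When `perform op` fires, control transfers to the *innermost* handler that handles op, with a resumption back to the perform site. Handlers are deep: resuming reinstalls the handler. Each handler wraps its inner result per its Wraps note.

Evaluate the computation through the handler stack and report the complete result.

Answer: [([-6], (7)), ([-3], (7))]

Evaluation trace:
choose[1, 4] @ H3
  branch[0] choose=1:
    tell(7) @ H2 ⇒ log+=7
    H0 returns [-6]
    H1 returns [-6]
    H2 returns ([-6], (7))
    H3 returns [([-6], (7))]
  branch[1] choose=4:
    tell(7) @ H2 ⇒ log+=7
    H0 returns [-3]
    H1 returns [-3]
    H2 returns ([-3], (7))
    H3 returns [([-3], (7))]
= [([-6], (7)), ([-3], (7))]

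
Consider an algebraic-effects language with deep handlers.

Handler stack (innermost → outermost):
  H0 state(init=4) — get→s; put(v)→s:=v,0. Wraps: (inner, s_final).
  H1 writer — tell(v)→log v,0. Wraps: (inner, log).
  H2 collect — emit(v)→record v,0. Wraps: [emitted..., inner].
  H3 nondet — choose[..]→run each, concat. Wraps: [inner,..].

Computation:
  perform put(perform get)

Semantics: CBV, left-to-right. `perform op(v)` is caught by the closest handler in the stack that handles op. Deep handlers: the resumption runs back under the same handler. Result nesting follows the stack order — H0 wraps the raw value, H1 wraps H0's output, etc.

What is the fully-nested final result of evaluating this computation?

Answer: [[((0, 4), ())]]

Step-by-step:
get @ H0 ⇒ 4
put(4) @ H0 ⇒ s:=4
H0 returns (0, 4)
H1 returns ((0, 4), ())
H2 returns [((0, 4), ())]
H3 returns [[((0, 4), ())]]
= [[((0, 4), ())]]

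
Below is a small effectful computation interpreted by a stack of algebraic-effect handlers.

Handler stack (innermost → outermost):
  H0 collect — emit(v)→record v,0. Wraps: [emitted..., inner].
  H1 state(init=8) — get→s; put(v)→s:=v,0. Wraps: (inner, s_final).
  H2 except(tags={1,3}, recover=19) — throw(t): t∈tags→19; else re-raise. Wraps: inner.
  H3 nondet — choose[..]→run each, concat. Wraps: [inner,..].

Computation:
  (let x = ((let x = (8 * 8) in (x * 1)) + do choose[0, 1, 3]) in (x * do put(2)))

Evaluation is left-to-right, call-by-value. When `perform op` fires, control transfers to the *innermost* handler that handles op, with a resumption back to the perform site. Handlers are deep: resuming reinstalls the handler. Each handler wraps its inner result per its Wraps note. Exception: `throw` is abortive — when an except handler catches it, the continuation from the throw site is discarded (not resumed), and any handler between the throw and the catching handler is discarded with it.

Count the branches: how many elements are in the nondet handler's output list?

Step-by-step:
choose[0, 1, 3] @ H3
  branch[0] choose=0:
    put(2) @ H1 ⇒ s:=2
    H0 returns [0]
    H1 returns ([0], 2)
    H2 returns ([0], 2)
    H3 returns [([0], 2)]
  branch[1] choose=1:
    put(2) @ H1 ⇒ s:=2
    H0 returns [0]
    H1 returns ([0], 2)
    H2 returns ([0], 2)
    H3 returns [([0], 2)]
  branch[2] choose=3:
    put(2) @ H1 ⇒ s:=2
    H0 returns [0]
    H1 returns ([0], 2)
    H2 returns ([0], 2)
    H3 returns [([0], 2)]
= [([0], 2), ([0], 2), ([0], 2)]

Answer: 3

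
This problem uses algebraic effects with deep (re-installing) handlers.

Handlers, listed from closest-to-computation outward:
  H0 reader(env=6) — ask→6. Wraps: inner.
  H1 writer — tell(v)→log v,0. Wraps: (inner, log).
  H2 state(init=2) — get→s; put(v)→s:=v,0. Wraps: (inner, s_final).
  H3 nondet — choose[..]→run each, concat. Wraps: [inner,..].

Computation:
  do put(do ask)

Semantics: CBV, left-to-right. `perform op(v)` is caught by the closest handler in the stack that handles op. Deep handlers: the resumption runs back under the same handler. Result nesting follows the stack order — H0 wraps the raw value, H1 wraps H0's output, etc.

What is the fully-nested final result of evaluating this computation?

Evaluation trace:
ask @ H0 ⇒ 6
put(6) @ H2 ⇒ s:=6
H0 returns 0
H1 returns (0, ())
H2 returns ((0, ()), 6)
H3 returns [((0, ()), 6)]
= [((0, ()), 6)]

Answer: [((0, ()), 6)]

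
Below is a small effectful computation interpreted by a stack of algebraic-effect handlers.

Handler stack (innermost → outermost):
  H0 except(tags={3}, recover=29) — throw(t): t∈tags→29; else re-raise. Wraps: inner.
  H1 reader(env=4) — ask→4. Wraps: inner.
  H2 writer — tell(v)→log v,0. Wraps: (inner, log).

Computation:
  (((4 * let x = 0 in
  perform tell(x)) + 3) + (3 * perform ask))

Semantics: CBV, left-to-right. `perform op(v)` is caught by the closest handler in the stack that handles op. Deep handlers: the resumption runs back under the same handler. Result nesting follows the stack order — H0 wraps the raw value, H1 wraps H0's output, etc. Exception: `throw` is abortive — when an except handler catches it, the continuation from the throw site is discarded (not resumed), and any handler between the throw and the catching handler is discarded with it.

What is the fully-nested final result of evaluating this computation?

Answer: (15, (0))

Working:
tell(0) @ H2 ⇒ log+=0
ask @ H1 ⇒ 4
H0 returns 15
H1 returns 15
H2 returns (15, (0))
= (15, (0))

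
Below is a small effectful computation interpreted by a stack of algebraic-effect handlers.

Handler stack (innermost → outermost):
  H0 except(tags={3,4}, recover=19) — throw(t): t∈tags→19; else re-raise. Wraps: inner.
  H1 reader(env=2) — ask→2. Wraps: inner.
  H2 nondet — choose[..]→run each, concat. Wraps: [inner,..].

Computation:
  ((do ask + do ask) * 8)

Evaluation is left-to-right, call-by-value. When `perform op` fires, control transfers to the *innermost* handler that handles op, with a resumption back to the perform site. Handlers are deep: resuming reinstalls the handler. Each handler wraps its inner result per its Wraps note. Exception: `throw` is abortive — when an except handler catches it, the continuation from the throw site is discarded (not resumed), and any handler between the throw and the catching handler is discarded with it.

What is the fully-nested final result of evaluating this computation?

Answer: [32]

Step-by-step:
ask @ H1 ⇒ 2
ask @ H1 ⇒ 2
H0 returns 32
H1 returns 32
H2 returns [32]
= [32]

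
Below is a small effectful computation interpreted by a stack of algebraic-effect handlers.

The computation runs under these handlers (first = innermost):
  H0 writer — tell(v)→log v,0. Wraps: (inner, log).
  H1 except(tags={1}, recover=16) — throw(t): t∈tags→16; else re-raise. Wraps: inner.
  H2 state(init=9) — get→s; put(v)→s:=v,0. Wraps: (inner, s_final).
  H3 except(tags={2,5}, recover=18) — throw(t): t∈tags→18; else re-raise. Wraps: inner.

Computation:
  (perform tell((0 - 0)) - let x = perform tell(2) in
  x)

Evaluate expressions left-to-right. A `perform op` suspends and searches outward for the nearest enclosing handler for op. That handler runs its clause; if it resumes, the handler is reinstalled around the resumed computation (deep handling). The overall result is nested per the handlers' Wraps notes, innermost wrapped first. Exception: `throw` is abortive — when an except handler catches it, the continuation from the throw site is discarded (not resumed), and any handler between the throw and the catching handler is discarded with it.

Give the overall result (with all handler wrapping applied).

Step-by-step:
tell(0) @ H0 ⇒ log+=0
tell(2) @ H0 ⇒ log+=2
H0 returns (0, (0, 2))
H1 returns (0, (0, 2))
H2 returns ((0, (0, 2)), 9)
H3 returns ((0, (0, 2)), 9)
= ((0, (0, 2)), 9)

Answer: ((0, (0, 2)), 9)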